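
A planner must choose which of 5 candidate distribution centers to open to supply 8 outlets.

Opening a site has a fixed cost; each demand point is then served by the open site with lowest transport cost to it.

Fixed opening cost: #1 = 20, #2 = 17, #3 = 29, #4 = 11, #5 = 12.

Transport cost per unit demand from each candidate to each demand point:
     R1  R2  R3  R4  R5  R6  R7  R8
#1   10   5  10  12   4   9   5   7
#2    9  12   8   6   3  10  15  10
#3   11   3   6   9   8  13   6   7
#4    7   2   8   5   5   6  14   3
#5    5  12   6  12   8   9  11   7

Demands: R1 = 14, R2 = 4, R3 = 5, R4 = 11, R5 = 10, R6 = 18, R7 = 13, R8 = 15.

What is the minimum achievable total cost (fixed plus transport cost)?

Open {#1, #4, #5}: assign each demand point to its cheapest open site.
  R1→#5 14×5=70, R2→#4 4×2=8, R3→#5 5×6=30, R4→#4 11×5=55, R5→#1 10×4=40, R6→#4 18×6=108, R7→#1 13×5=65, R8→#4 15×3=45
  transport cost 421, fixed 43 → total 464.
Compare {#1, #2, #4, #5}: transport cost 411 + fixed 60 = 471.
Compare {#1, #4}: transport cost 459 + fixed 31 = 490.
Compare {#1, #3, #4, #5}: transport cost 421 + fixed 72 = 493.
All other subsets cost ≥ 471. Minimum total cost: 464.

464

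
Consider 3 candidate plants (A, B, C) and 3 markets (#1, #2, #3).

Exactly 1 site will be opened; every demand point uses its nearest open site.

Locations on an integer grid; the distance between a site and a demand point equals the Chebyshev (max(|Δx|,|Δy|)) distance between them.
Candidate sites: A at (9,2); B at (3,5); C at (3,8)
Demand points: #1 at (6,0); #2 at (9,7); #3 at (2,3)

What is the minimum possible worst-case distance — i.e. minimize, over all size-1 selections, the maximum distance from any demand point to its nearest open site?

Open {B}.
  Farthest demand point is #2 at distance 6 (to B); all others are ≤ 6.
With {A} the worst case is 7.
With {C} the worst case is 8.
No size-1 selection achieves below 6.

6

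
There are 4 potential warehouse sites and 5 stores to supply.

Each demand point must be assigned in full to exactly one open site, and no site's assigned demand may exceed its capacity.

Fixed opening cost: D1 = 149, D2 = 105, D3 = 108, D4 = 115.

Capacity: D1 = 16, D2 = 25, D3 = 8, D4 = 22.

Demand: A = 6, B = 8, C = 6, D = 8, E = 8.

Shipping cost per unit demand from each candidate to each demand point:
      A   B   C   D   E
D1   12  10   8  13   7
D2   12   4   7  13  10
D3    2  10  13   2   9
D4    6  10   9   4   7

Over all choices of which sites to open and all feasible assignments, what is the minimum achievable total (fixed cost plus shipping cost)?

418

Open {D2, D4}; cheapest assignment that respects the capacities:
  D2 (cap 25, load 14): B, C — cost 8×4 + 6×7 = 74
  D4 (cap 22, load 22): A, D, E — cost 6×6 + 8×4 + 8×7 = 124
  Shipping 198, fixed 220 → total 418.
  Any other capacity-feasible assignment to {D2, D4} ships for at least 198.
Compare {D2, D3, D4}: its best feasible assignment gives total 502.
Compare {D1, D4}: its best feasible assignment gives total 516.
Every other set of open sites that can feasibly serve all demand totals ≥ 502 even under its best assignment. Minimum: 418.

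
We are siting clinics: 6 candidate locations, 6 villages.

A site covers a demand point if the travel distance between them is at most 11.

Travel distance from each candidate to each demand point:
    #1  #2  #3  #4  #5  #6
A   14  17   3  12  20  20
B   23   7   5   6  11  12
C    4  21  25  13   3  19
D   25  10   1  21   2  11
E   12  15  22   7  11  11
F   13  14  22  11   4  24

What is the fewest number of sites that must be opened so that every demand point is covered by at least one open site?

Coverage sets (demand points within 11 of each site):
  A: {#3}
  B: {#2, #3, #4, #5}
  C: {#1, #5}
  D: {#2, #3, #5, #6}
  E: {#4, #5, #6}
  F: {#4, #5}
No 2 sites suffice: every size-2 union leaves at least one demand point uncovered.
But {B, C, D} covers everything, so the minimum is 3.

3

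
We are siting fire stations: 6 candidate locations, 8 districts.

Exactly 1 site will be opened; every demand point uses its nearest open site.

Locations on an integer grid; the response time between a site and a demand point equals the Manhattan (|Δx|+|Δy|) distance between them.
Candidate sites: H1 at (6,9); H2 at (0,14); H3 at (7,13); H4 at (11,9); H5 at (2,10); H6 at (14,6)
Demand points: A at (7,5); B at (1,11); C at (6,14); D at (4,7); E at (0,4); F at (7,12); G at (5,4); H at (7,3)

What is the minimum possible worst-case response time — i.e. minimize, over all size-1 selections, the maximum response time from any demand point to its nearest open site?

Open {H1}.
  Farthest demand point is E at response time 11 (to H1); all others are ≤ 11.
With {H5} the worst case is 12.
With {H3} the worst case is 16.
No size-1 selection achieves below 11.

11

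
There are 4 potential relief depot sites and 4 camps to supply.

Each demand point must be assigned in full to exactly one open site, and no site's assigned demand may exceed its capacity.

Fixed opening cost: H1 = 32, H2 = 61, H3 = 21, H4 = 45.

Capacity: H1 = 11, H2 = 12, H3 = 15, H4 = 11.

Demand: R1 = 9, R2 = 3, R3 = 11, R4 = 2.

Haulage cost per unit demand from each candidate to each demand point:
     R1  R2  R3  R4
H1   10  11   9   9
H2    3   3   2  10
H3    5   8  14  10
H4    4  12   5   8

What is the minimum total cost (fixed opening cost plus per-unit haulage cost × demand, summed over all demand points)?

Open {H2, H3}; cheapest assignment that respects the capacities:
  H2 (cap 12, load 11): R3 — cost 11×2 = 22
  H3 (cap 15, load 14): R1, R2, R4 — cost 9×5 + 3×8 + 2×10 = 89
  Shipping 111, fixed 82 → total 193.
  Any other capacity-feasible assignment to {H2, H3} ships for at least 111.
Compare {H3, H4}: its best feasible assignment gives total 210.
Compare {H1, H2, H3}: its best feasible assignment gives total 223.
Every other set of open sites that can feasibly serve all demand totals ≥ 210 even under its best assignment. Minimum: 193.

193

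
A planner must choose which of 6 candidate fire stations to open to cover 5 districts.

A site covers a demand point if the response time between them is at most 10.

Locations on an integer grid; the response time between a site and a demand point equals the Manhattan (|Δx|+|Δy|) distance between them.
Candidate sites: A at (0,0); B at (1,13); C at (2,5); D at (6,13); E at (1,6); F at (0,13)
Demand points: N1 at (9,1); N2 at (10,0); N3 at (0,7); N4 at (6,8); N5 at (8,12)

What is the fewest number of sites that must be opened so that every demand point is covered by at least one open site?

Coverage sets (demand points within 10 of each site):
  A: {N1, N2, N3}
  B: {N3, N4, N5}
  C: {N3, N4}
  D: {N4, N5}
  E: {N3, N4}
  F: {N3, N5}
No single site covers all 5 demand points.
But {A, B} covers everything, so the minimum is 2.

2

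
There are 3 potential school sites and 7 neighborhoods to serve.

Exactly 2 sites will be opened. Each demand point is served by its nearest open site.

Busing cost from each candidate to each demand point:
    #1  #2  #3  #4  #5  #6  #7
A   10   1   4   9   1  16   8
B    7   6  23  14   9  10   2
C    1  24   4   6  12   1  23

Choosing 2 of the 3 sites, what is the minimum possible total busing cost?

Open {A, C}.
  #1→C 1, #2→A 1, #3→A 4, #4→C 6, #5→A 1, #6→C 1, #7→A 8  ⇒ total 22.
Compare {B, C}: total 29.
Compare {A, B}: total 34.

22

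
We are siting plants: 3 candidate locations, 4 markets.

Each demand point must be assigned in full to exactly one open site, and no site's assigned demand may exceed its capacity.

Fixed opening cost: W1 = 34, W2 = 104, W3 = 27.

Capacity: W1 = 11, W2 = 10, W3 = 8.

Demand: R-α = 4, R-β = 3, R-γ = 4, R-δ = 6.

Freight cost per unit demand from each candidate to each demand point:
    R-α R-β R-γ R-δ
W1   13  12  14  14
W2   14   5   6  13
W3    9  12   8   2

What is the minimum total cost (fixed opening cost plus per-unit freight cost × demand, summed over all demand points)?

Open {W1, W3}; cheapest assignment that respects the capacities:
  W1 (cap 11, load 11): R-α, R-β, R-γ — cost 4×13 + 3×12 + 4×14 = 144
  W3 (cap 8, load 6): R-δ — cost 6×2 = 12
  Shipping 156, fixed 61 → total 217.
  Any other capacity-feasible assignment to {W1, W3} ships for at least 156.
Compare {W1, W2, W3}: its best feasible assignment gives total 268.
Compare {W2, W3}: its best feasible assignment gives total 292.
Every other set of open sites that can feasibly serve all demand totals ≥ 268 even under its best assignment. Minimum: 217.

217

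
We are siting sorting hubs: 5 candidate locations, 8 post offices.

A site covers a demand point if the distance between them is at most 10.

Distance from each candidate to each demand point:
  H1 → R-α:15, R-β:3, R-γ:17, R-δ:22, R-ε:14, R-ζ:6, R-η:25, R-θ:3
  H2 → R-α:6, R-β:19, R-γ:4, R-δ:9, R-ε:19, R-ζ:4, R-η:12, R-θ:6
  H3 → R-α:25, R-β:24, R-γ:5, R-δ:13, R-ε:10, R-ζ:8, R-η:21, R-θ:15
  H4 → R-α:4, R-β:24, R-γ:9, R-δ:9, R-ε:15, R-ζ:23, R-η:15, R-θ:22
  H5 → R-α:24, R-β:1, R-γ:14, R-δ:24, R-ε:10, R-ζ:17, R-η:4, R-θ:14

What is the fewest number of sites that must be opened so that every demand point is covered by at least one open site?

Coverage sets (demand points within 10 of each site):
  H1: {R-β, R-ζ, R-θ}
  H2: {R-α, R-γ, R-δ, R-ζ, R-θ}
  H3: {R-γ, R-ε, R-ζ}
  H4: {R-α, R-γ, R-δ}
  H5: {R-β, R-ε, R-η}
No single site covers all 8 demand points.
But {H2, H5} covers everything, so the minimum is 2.

2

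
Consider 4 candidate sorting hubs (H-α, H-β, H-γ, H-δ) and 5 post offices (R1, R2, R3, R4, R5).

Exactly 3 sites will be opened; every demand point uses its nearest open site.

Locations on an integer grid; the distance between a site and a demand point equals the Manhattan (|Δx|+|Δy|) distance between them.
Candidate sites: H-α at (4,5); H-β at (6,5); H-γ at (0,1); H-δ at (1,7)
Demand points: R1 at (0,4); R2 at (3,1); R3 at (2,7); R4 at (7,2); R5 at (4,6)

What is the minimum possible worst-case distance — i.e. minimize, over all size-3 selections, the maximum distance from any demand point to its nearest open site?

Open {H-α, H-β, H-γ}.
  Farthest demand point is R3 at distance 4 (to H-α); all others are ≤ 4.
With {H-β, H-γ, H-δ} the worst case is 4.
With {H-α, H-β, H-δ} the worst case is 5.
No size-3 selection achieves below 4.

4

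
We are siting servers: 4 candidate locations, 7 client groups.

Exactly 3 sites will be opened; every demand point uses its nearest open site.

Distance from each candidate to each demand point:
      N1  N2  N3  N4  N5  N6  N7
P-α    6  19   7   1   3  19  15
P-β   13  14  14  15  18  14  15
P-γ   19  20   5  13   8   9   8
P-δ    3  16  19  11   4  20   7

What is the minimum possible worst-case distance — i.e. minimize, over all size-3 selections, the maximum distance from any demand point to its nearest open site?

14

Open {P-α, P-β, P-γ}.
  Farthest demand point is N2 at distance 14 (to P-β); all others are ≤ 14.
With {P-α, P-β, P-δ} the worst case is 14.
With {P-β, P-γ, P-δ} the worst case is 14.
No size-3 selection achieves below 14.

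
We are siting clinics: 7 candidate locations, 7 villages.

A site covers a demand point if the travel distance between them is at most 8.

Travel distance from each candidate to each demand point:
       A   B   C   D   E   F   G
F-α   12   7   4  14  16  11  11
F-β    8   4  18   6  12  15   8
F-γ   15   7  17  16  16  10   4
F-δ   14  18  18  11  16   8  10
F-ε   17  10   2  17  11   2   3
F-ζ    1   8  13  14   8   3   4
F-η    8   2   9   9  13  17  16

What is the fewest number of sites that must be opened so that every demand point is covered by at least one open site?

Coverage sets (demand points within 8 of each site):
  F-α: {B, C}
  F-β: {A, B, D, G}
  F-γ: {B, G}
  F-δ: {F}
  F-ε: {C, F, G}
  F-ζ: {A, B, E, F, G}
  F-η: {A, B}
No 2 sites suffice: every size-2 union leaves at least one demand point uncovered.
But {F-α, F-β, F-ζ} covers everything, so the minimum is 3.

3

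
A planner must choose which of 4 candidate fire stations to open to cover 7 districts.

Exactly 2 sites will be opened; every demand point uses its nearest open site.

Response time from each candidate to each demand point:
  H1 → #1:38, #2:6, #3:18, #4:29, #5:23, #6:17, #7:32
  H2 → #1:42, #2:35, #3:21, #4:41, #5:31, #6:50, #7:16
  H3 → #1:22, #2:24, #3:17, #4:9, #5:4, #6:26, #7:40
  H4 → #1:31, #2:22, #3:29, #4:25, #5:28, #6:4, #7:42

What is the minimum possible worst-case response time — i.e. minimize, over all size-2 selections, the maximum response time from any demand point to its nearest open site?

26

Open {H2, H3}.
  Farthest demand point is #6 at response time 26 (to H3); all others are ≤ 26.
With {H2, H4} the worst case is 31.
With {H1, H3} the worst case is 32.
No size-2 selection achieves below 26.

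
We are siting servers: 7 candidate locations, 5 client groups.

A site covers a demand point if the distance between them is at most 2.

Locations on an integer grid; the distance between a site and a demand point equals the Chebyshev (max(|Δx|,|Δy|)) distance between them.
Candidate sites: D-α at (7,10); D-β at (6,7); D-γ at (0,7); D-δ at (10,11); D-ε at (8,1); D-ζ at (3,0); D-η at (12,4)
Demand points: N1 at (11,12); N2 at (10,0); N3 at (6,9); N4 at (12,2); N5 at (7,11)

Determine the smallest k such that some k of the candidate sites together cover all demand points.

Coverage sets (demand points within 2 of each site):
  D-α: {N3, N5}
  D-β: {N3}
  D-γ: {}
  D-δ: {N1}
  D-ε: {N2}
  D-ζ: {}
  D-η: {N4}
No 3 sites suffice: every size-3 union leaves at least one demand point uncovered.
But {D-α, D-δ, D-ε, D-η} covers everything, so the minimum is 4.

4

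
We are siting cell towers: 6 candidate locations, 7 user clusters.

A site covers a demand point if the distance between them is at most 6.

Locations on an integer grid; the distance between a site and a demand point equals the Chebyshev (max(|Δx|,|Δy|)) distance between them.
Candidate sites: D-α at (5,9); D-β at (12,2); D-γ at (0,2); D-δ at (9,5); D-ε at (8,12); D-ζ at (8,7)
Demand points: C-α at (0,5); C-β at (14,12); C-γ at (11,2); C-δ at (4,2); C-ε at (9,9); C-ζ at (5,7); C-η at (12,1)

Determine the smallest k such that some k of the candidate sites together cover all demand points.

2

Coverage sets (demand points within 6 of each site):
  D-α: {C-α, C-ε, C-ζ}
  D-β: {C-γ, C-η}
  D-γ: {C-α, C-δ, C-ζ}
  D-δ: {C-γ, C-δ, C-ε, C-ζ, C-η}
  D-ε: {C-β, C-ε, C-ζ}
  D-ζ: {C-β, C-γ, C-δ, C-ε, C-ζ, C-η}
No single site covers all 7 demand points.
But {D-α, D-ζ} covers everything, so the minimum is 2.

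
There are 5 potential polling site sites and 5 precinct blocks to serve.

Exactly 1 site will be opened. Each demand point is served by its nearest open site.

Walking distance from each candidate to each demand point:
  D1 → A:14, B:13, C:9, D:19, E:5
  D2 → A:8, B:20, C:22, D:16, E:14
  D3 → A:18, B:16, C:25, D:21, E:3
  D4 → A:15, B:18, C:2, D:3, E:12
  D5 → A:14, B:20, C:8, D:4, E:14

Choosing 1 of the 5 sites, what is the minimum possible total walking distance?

50

Open {D4}.
  A→D4 15, B→D4 18, C→D4 2, D→D4 3, E→D4 12  ⇒ total 50.
Compare {D1}: total 60.
Compare {D5}: total 60.
No size-1 selection does better; minimum is 50.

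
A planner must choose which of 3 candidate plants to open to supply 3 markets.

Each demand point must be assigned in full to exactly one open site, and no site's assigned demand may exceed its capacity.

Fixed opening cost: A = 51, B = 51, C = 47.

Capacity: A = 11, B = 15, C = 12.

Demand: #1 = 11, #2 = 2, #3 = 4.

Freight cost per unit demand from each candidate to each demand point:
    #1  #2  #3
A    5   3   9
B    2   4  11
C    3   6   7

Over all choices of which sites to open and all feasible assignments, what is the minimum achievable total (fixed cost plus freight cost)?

Open {B, C}; cheapest assignment that respects the capacities:
  B (cap 15, load 13): #1, #2 — cost 11×2 + 2×4 = 30
  C (cap 12, load 4): #3 — cost 4×7 = 28
  Shipping 58, fixed 98 → total 156.
  Any other capacity-feasible assignment to {B, C} ships for at least 58.
Compare {A, B}: its best feasible assignment gives total 166.
Compare {A, C}: its best feasible assignment gives total 173.
Every other set of open sites that can feasibly serve all demand totals ≥ 166 even under its best assignment. Minimum: 156.

156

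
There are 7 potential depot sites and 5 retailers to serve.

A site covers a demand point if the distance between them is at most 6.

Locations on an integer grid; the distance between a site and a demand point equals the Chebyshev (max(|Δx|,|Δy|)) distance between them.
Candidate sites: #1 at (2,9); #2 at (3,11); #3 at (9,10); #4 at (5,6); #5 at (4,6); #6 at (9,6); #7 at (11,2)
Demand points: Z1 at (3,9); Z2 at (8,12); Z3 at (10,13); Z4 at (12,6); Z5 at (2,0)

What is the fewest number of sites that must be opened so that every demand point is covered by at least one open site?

2

Coverage sets (demand points within 6 of each site):
  #1: {Z1, Z2}
  #2: {Z1, Z2}
  #3: {Z1, Z2, Z3, Z4}
  #4: {Z1, Z2, Z5}
  #5: {Z1, Z2, Z5}
  #6: {Z1, Z2, Z4}
  #7: {Z4}
No single site covers all 5 demand points.
But {#3, #4} covers everything, so the minimum is 2.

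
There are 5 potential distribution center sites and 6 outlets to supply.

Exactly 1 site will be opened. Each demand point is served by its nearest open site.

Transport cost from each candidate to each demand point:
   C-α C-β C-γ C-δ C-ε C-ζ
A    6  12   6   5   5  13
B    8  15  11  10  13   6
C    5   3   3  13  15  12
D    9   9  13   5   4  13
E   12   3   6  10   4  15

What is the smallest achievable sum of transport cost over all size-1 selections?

Open {A}.
  C-α→A 6, C-β→A 12, C-γ→A 6, C-δ→A 5, C-ε→A 5, C-ζ→A 13  ⇒ total 47.
Compare {E}: total 50.
Compare {C}: total 51.
No size-1 selection does better; minimum is 47.

47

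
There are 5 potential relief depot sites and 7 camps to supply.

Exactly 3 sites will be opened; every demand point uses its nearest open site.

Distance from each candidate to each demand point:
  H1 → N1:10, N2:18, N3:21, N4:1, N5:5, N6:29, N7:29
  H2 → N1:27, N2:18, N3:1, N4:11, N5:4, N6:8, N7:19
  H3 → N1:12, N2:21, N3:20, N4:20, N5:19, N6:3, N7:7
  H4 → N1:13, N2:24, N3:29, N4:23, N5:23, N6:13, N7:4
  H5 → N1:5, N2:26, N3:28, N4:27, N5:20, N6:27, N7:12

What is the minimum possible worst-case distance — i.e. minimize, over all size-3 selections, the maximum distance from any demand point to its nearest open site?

Open {H1, H2, H3}.
  Farthest demand point is N2 at distance 18 (to H1); all others are ≤ 18.
With {H1, H2, H4} the worst case is 18.
With {H1, H2, H5} the worst case is 18.
No size-3 selection achieves below 18.

18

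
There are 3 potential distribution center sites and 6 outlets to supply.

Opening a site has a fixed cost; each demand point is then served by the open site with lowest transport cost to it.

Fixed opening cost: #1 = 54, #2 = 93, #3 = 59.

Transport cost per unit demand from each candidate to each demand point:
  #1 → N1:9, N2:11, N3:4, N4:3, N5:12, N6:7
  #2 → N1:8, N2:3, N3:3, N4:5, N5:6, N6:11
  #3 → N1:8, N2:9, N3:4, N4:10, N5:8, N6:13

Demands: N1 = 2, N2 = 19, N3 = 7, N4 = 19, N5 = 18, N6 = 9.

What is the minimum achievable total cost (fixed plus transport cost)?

469

Open {#1, #2}: assign each demand point to its cheapest open site.
  N1→#2 2×8=16, N2→#2 19×3=57, N3→#2 7×3=21, N4→#1 19×3=57, N5→#2 18×6=108, N6→#1 9×7=63
  transport cost 322, fixed 147 → total 469.
Compare {#2}: transport cost 396 + fixed 93 = 489.
Compare {#1, #2, #3}: transport cost 322 + fixed 206 = 528.
Compare {#2, #3}: transport cost 396 + fixed 152 = 548.
All other subsets cost ≥ 489. Minimum total cost: 469.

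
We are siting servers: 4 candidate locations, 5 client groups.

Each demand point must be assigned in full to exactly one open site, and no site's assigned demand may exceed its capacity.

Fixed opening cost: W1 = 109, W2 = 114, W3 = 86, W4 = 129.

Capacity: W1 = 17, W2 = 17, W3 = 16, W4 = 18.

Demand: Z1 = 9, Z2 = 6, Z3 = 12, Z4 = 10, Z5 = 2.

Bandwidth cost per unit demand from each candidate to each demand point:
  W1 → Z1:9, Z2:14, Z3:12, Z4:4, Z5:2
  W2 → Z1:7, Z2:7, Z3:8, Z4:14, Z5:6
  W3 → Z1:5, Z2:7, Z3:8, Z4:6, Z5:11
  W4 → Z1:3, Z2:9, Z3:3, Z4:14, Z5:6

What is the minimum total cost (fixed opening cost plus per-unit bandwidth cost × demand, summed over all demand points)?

Open {W1, W3, W4}; cheapest assignment that respects the capacities:
  W1 (cap 17, load 12): Z4, Z5 — cost 10×4 + 2×2 = 44
  W3 (cap 16, load 15): Z1, Z2 — cost 9×5 + 6×7 = 87
  W4 (cap 18, load 12): Z3 — cost 12×3 = 36
  Shipping 167, fixed 324 → total 491.
  Any other capacity-feasible assignment to {W1, W3, W4} ships for at least 167.
Compare {W1, W2, W3}: its best feasible assignment gives total 536.
Compare {W1, W2, W4}: its best feasible assignment gives total 537.
Every other set of open sites that can feasibly serve all demand totals ≥ 536 even under its best assignment. Minimum: 491.

491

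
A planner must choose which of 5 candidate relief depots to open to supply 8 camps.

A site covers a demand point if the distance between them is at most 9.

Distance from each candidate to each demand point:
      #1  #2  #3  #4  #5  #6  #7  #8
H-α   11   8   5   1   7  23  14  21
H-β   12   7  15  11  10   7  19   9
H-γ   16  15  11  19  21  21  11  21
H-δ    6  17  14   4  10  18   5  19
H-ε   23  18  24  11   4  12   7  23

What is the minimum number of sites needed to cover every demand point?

3

Coverage sets (demand points within 9 of each site):
  H-α: {#2, #3, #4, #5}
  H-β: {#2, #6, #8}
  H-γ: {}
  H-δ: {#1, #4, #7}
  H-ε: {#5, #7}
No 2 sites suffice: every size-2 union leaves at least one demand point uncovered.
But {H-α, H-β, H-δ} covers everything, so the minimum is 3.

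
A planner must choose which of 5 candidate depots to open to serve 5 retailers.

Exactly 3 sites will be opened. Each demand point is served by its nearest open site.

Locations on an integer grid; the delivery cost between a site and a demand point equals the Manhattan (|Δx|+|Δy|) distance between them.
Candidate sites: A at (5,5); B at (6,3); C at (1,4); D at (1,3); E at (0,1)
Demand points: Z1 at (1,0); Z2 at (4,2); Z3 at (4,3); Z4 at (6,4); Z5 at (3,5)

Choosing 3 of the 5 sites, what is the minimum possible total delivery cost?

Open {A, B, E}.
  Z1→E 2, Z2→B 3, Z3→B 2, Z4→B 1, Z5→A 2  ⇒ total 10.
Compare {A, B, D}: total 11.
Compare {B, C, E}: total 11.
No size-3 selection does better; minimum is 10.

10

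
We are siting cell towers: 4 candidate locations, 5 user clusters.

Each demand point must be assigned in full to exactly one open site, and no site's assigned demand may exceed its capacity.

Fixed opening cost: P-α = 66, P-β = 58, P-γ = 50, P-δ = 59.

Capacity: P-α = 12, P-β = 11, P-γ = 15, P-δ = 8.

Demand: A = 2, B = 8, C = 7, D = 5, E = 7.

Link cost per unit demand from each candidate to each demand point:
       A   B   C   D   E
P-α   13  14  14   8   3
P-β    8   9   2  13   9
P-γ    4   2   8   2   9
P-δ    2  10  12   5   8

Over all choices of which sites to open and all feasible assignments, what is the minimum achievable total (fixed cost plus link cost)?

Open {P-α, P-β, P-γ}; cheapest assignment that respects the capacities:
  P-α (cap 12, load 7): E — cost 7×3 = 21
  P-β (cap 11, load 7): C — cost 7×2 = 14
  P-γ (cap 15, load 15): A, B, D — cost 2×4 + 8×2 + 5×2 = 34
  Shipping 69, fixed 174 → total 243.
  Any other capacity-feasible assignment to {P-α, P-β, P-γ} ships for at least 69.
Compare {P-β, P-γ, P-δ}: its best feasible assignment gives total 271.
Compare {P-α, P-γ, P-δ}: its best feasible assignment gives total 297.
Every other set of open sites that can feasibly serve all demand totals ≥ 271 even under its best assignment. Minimum: 243.

243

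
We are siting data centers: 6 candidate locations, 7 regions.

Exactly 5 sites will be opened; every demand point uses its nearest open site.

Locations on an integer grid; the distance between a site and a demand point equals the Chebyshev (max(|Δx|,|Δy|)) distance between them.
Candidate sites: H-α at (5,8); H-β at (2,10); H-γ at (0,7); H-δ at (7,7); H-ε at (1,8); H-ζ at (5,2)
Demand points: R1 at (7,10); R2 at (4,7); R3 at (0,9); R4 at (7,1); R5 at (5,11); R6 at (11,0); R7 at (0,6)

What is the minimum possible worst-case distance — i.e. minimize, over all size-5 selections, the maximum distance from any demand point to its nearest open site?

6

Open {H-α, H-β, H-γ, H-δ, H-ζ}.
  Farthest demand point is R6 at distance 6 (to H-ζ); all others are ≤ 6.
With {H-α, H-β, H-γ, H-ε, H-ζ} the worst case is 6.
With {H-α, H-β, H-δ, H-ε, H-ζ} the worst case is 6.
No size-5 selection achieves below 6.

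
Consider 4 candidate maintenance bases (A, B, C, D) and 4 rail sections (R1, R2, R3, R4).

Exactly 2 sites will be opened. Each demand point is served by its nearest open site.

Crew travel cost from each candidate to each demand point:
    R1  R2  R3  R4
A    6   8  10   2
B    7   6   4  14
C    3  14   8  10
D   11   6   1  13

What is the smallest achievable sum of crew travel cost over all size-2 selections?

Open {A, D}.
  R1→A 6, R2→D 6, R3→D 1, R4→A 2  ⇒ total 15.
Compare {A, B}: total 18.
Compare {C, D}: total 20.
No size-2 selection does better; minimum is 15.

15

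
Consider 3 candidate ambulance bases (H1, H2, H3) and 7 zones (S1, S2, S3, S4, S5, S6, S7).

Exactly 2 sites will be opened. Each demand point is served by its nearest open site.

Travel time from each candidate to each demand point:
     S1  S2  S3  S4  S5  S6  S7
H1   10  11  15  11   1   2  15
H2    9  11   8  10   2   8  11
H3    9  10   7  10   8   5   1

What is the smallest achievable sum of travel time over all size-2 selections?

Open {H1, H3}.
  S1→H3 9, S2→H3 10, S3→H3 7, S4→H3 10, S5→H1 1, S6→H1 2, S7→H3 1  ⇒ total 40.
Compare {H2, H3}: total 44.
Compare {H1, H2}: total 52.

40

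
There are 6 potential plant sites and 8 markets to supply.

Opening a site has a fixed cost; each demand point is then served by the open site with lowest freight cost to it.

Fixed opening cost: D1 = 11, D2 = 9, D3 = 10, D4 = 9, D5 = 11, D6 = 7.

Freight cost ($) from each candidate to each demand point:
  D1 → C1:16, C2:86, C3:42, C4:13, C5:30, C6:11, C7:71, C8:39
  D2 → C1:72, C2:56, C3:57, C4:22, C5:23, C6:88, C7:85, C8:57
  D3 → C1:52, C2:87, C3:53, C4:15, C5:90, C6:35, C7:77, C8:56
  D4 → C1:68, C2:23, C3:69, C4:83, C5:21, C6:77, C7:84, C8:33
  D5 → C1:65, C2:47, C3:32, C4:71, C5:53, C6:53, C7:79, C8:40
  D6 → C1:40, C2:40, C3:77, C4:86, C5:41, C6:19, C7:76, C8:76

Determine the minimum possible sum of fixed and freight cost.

Open {D1, D4}: assign each demand point to its cheapest open site.
  C1→D1 16, C2→D4 23, C3→D1 42, C4→D1 13, C5→D4 21, C6→D1 11, C7→D1 71, C8→D4 33
  freight cost 230, fixed 20 → total 250.
Compare {D1, D4, D5}: freight cost 220 + fixed 31 = 251.
Compare {D1, D4, D6}: freight cost 230 + fixed 27 = 257.
Compare {D1, D4, D5, D6}: freight cost 220 + fixed 38 = 258.
All other subsets cost ≥ 251. Minimum total cost: 250.

250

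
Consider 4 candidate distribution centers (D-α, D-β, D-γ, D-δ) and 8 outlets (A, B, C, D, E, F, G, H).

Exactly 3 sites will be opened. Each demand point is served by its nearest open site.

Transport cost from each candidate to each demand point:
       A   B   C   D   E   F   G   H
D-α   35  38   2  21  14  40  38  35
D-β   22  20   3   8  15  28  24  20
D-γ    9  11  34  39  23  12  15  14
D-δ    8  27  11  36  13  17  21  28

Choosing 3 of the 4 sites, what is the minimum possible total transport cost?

Open {D-β, D-γ, D-δ}.
  A→D-δ 8, B→D-γ 11, C→D-β 3, D→D-β 8, E→D-δ 13, F→D-γ 12, G→D-γ 15, H→D-γ 14  ⇒ total 84.
Compare {D-α, D-β, D-γ}: total 85.
Compare {D-α, D-γ, D-δ}: total 96.
No size-3 selection does better; minimum is 84.

84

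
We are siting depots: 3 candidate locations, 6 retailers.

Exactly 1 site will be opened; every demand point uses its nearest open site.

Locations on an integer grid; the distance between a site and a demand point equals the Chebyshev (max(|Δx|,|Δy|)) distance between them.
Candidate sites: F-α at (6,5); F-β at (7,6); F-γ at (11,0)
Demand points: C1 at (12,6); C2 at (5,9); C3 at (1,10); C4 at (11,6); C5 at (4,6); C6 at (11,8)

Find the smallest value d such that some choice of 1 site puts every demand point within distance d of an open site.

6

Open {F-α}.
  Farthest demand point is C1 at distance 6 (to F-α); all others are ≤ 6.
With {F-β} the worst case is 6.
With {F-γ} the worst case is 10.
No size-1 selection achieves below 6.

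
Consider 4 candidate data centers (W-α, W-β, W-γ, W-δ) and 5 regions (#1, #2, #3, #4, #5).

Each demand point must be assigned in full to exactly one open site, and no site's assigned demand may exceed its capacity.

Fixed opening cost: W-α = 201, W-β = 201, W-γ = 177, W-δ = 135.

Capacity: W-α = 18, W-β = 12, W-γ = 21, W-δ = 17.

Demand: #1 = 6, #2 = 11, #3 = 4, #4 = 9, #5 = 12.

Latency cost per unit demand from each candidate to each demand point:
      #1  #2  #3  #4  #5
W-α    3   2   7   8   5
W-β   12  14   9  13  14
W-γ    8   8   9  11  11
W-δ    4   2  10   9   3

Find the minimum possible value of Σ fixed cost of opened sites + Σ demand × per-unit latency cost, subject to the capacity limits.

Open {W-α, W-γ, W-δ}; cheapest assignment that respects the capacities:
  W-α (cap 18, load 17): #1, #2 — cost 6×3 + 11×2 = 40
  W-γ (cap 21, load 13): #3, #4 — cost 4×9 + 9×11 = 135
  W-δ (cap 17, load 12): #5 — cost 12×3 = 36
  Shipping 211, fixed 513 → total 724.
  Any other capacity-feasible assignment to {W-α, W-γ, W-δ} ships for at least 211.
Compare {W-α, W-β, W-δ}: its best feasible assignment gives total 770.
Compare {W-β, W-γ, W-δ}: its best feasible assignment gives total 826.
Every other set of open sites that can feasibly serve all demand totals ≥ 770 even under its best assignment. Minimum: 724.

724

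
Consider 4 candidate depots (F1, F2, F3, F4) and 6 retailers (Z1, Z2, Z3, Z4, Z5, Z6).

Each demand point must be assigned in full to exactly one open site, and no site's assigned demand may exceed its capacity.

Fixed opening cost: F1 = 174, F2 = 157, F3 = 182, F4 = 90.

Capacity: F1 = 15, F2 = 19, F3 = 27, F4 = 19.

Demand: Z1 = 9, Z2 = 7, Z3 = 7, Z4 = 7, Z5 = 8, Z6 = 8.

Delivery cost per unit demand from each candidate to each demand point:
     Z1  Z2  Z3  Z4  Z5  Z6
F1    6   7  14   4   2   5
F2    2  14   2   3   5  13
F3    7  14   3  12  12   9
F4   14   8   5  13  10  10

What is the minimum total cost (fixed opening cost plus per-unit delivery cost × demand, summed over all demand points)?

Open {F1, F2, F4}; cheapest assignment that respects the capacities:
  F1 (cap 15, load 15): Z4, Z5 — cost 7×4 + 8×2 = 44
  F2 (cap 19, load 16): Z1, Z3 — cost 9×2 + 7×2 = 32
  F4 (cap 19, load 15): Z2, Z6 — cost 7×8 + 8×10 = 136
  Shipping 212, fixed 421 → total 633.
  Any other capacity-feasible assignment to {F1, F2, F4} ships for at least 212.
Compare {F2, F3, F4}: its best feasible assignment gives total 697.
Compare {F1, F3, F4}: its best feasible assignment gives total 702.
Every other set of open sites that can feasibly serve all demand totals ≥ 697 even under its best assignment. Minimum: 633.

633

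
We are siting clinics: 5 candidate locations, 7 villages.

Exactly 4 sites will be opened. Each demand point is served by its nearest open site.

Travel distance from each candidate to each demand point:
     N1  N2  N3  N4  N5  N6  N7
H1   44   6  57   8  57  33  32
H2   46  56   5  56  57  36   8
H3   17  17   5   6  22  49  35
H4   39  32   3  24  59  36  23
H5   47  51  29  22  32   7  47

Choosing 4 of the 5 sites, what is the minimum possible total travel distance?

Open {H1, H2, H3, H5}.
  N1→H3 17, N2→H1 6, N3→H2 5, N4→H3 6, N5→H3 22, N6→H5 7, N7→H2 8  ⇒ total 71.
Compare {H2, H3, H4, H5}: total 80.
Compare {H1, H3, H4, H5}: total 84.
No size-4 selection does better; minimum is 71.

71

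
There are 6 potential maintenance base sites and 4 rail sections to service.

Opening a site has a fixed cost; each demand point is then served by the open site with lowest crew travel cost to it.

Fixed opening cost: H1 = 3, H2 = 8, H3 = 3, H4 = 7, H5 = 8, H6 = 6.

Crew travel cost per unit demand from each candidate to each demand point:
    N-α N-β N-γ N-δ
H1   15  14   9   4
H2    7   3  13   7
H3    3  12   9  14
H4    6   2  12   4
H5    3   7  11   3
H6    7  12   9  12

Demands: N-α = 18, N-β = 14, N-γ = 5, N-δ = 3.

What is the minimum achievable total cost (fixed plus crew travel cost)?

149

Open {H3, H4}: assign each demand point to its cheapest open site.
  N-α→H3 18×3=54, N-β→H4 14×2=28, N-γ→H3 5×9=45, N-δ→H4 3×4=12
  crew travel cost 139, fixed 10 → total 149.
Compare {H1, H3, H4}: crew travel cost 139 + fixed 13 = 152.
Compare {H1, H4, H5}: crew travel cost 136 + fixed 18 = 154.
Compare {H3, H4, H5}: crew travel cost 136 + fixed 18 = 154.
All other subsets cost ≥ 152. Minimum total cost: 149.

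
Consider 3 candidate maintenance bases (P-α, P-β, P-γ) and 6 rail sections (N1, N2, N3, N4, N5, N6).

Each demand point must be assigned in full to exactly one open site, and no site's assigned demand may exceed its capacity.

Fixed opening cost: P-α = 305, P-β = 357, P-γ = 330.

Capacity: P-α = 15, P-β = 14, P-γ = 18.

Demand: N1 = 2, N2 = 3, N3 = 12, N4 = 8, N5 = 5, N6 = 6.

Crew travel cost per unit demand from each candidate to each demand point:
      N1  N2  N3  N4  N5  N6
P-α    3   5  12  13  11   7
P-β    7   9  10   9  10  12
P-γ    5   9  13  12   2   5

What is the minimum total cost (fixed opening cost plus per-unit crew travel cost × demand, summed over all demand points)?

1273

Open {P-α, P-β, P-γ}; cheapest assignment that respects the capacities:
  P-α (cap 15, load 15): N2, N3 — cost 3×5 + 12×12 = 159
  P-β (cap 14, load 8): N4 — cost 8×9 = 72
  P-γ (cap 18, load 13): N1, N5, N6 — cost 2×5 + 5×2 + 6×5 = 50
  Shipping 281, fixed 992 → total 1273.
  Any other capacity-feasible assignment to {P-α, P-β, P-γ} ships for at least 281.
Total demand is 36 and no other set of sites has combined capacity ≥ 36, so {P-α, P-β, P-γ} is the only feasible choice of open sites. Minimum: 1273.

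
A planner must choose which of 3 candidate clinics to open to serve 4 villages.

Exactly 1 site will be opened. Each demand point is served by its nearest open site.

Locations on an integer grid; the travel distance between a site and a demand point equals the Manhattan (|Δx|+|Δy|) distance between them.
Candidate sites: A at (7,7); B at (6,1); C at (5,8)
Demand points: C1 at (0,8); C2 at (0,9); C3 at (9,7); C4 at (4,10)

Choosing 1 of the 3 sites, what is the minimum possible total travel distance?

19

Open {C}.
  C1→C 5, C2→C 6, C3→C 5, C4→C 3  ⇒ total 19.
Compare {A}: total 25.
Compare {B}: total 47.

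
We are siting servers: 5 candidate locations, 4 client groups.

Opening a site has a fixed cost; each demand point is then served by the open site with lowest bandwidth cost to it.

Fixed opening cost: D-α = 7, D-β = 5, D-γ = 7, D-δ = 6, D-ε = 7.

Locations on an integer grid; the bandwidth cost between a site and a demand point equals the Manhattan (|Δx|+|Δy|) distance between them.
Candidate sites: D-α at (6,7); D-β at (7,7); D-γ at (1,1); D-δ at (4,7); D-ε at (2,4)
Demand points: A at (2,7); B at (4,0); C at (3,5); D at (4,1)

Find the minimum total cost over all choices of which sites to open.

23

Open {D-ε}: assign each demand point to its cheapest open site.
  A→D-ε 3, B→D-ε 6, C→D-ε 2, D→D-ε 5
  bandwidth cost 16, fixed 7 → total 23.
Compare {D-δ}: bandwidth cost 18 + fixed 6 = 24.
Compare {D-γ, D-δ}: bandwidth cost 12 + fixed 13 = 25.
Compare {D-γ, D-ε}: bandwidth cost 12 + fixed 14 = 26.
All other subsets cost ≥ 24. Minimum total cost: 23.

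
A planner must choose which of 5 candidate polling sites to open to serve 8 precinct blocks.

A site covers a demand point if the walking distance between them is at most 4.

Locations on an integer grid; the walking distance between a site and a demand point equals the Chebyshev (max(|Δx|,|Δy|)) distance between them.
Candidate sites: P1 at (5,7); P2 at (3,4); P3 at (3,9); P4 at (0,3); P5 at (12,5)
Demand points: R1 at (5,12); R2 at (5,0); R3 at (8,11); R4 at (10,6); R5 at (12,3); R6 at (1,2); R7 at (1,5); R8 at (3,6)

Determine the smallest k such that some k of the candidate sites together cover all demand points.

4

Coverage sets (demand points within 4 of each site):
  P1: {R3, R7, R8}
  P2: {R2, R6, R7, R8}
  P3: {R1, R7, R8}
  P4: {R6, R7, R8}
  P5: {R4, R5}
No 3 sites suffice: every size-3 union leaves at least one demand point uncovered.
But {P1, P2, P3, P5} covers everything, so the minimum is 4.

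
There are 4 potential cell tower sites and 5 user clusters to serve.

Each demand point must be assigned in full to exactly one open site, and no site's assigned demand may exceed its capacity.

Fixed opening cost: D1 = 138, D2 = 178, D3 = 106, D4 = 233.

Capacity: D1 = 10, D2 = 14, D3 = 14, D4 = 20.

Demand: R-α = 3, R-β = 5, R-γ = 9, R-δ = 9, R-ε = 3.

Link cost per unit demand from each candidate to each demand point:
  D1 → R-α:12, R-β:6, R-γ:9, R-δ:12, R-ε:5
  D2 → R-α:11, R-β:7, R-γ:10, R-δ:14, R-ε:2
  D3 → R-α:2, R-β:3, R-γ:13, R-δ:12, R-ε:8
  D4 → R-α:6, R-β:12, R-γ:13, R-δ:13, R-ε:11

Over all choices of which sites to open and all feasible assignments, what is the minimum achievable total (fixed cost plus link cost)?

Open {D3, D4}; cheapest assignment that respects the capacities:
  D3 (cap 14, load 11): R-α, R-β, R-ε — cost 3×2 + 5×3 + 3×8 = 45
  D4 (cap 20, load 18): R-γ, R-δ — cost 9×13 + 9×13 = 234
  Shipping 279, fixed 339 → total 618.
  Any other capacity-feasible assignment to {D3, D4} ships for at least 279.
Compare {D1, D2, D3}: its best feasible assignment gives total 647.
Compare {D1, D4}: its best feasible assignment gives total 680.
Every other set of open sites that can feasibly serve all demand totals ≥ 647 even under its best assignment. Minimum: 618.

618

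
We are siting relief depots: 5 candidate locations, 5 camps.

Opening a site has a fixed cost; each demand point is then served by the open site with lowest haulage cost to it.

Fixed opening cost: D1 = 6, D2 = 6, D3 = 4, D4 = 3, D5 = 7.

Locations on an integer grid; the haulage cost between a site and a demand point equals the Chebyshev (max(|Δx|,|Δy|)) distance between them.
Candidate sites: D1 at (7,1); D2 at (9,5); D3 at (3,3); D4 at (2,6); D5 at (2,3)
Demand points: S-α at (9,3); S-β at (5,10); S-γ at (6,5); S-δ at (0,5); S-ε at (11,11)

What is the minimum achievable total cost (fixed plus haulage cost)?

26

Open {D2, D4}: assign each demand point to its cheapest open site.
  S-α→D2 2, S-β→D4 4, S-γ→D2 3, S-δ→D4 2, S-ε→D2 6
  haulage cost 17, fixed 9 → total 26.
Compare {D4}: haulage cost 26 + fixed 3 = 29.
Compare {D2, D3}: haulage cost 19 + fixed 10 = 29.
Compare {D1, D4}: haulage cost 21 + fixed 9 = 30.
All other subsets cost ≥ 29. Minimum total cost: 26.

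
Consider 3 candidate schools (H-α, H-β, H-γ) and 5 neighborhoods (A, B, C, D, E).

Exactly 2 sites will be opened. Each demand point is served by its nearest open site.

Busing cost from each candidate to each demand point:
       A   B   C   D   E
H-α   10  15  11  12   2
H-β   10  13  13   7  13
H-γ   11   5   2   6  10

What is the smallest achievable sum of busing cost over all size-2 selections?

25

Open {H-α, H-γ}.
  A→H-α 10, B→H-γ 5, C→H-γ 2, D→H-γ 6, E→H-α 2  ⇒ total 25.
Compare {H-β, H-γ}: total 33.
Compare {H-α, H-β}: total 43.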